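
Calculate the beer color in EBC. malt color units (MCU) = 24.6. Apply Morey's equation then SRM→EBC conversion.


SRM = 1.4922·MCU^0.6859;  EBC = SRM·1.97
SRM = 1.4922·24.6^0.6859 = 13.4236
EBC = 13.4236·1.97

26.4445 EBC


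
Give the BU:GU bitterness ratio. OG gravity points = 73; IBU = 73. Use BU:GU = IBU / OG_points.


BU:GU = 73 / 73

1.0000


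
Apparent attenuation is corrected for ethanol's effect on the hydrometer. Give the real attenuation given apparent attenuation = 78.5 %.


RA = AA · 0.8192
RA = 78.5 · 0.8192

64.3072 %


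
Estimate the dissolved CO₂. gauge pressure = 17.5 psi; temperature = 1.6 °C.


vols = (P + 14.695)·(0.01821 + 0.09011·e^(−0.04·T))
vols = (17.5 + 14.695)·(0.01821 + 0.09011·e^(−0.04·1.6))

3.3075 volumes


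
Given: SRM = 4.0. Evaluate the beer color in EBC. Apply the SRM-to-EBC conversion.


EBC = SRM · 1.97
EBC = 4.0 · 1.97

7.8800 EBC


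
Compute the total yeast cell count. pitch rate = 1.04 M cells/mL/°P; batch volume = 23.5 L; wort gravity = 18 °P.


cells (billions) = rate · V_L · °P
cells = 1.04 · 23.5 · 18

439.9200 billion cells


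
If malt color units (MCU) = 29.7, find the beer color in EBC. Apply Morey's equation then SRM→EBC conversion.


SRM = 1.4922·MCU^0.6859;  EBC = SRM·1.97
SRM = 1.4922·29.7^0.6859 = 15.2753
EBC = 15.2753·1.97

30.0924 EBC


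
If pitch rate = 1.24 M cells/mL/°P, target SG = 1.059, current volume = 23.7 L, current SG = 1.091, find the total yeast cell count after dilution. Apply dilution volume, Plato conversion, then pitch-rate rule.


V_w = V·((SG_c−1)/(SG_t−1)−1);  °P = 259 − 259/SG_t;  cells = rate·(V+V_w)·°P
V_w = 23.7·((1.091−1)/(1.059−1)−1) = 12.8542
V_final = 23.7 + 12.8542 = 36.5542
°P = 259 − 259/1.059 = 14.4297
cells = 1.24·36.5542·14.4297

654.0564 billion cells


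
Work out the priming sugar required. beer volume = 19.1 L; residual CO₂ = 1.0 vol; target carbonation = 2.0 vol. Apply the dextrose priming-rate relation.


sugar = (target − residual)·4.0·V
sugar = (2.0 − 1.0)·4.0·19.1

76.4000 g


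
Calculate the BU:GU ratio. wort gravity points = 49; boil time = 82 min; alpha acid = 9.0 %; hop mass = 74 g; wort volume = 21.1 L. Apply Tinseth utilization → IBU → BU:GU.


U = 1.65·0.000125^(GP/1000)·(1−e^(−0.04t))/4.15;  IBU = (α/100)·m·U·1000/V;  BU:GU = IBU/GP
U = 1.65·0.000125^(49/1000)·(1−e^(−0.04·82))/4.15 = 0.2463
IBU = (9.0/100)·74·0.2463·1000/21.1 = 77.7533
BU:GU = 77.7533/49

1.5868


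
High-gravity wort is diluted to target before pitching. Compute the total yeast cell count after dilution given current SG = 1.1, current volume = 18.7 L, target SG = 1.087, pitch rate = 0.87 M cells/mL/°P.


V_w = V·((SG_c−1)/(SG_t−1)−1);  °P = 259 − 259/SG_t;  cells = rate·(V+V_w)·°P
V_w = 18.7·((1.1−1)/(1.087−1)−1) = 2.7943
V_final = 18.7 + 2.7943 = 21.4943
°P = 259 − 259/1.087 = 20.7295
cells = 0.87·21.4943·20.7295

387.6422 billion cells


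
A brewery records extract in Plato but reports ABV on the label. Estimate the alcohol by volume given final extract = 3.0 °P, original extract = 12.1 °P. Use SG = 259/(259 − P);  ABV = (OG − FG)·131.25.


OG = 259/(259 − 12.1) = 1.0490
FG = 259/(259 − 3.0) = 1.0117
ABV = (1.0490 − 1.0117)·131.25

4.8942 % ABV


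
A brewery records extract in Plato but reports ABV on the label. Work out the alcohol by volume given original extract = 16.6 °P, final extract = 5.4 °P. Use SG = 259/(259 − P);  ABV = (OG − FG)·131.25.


OG = 259/(259 − 16.6) = 1.0685
FG = 259/(259 − 5.4) = 1.0213
ABV = (1.0685 − 1.0213)·131.25

6.1935 % ABV


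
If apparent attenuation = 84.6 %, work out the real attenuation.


RA = AA · 0.8192
RA = 84.6 · 0.8192

69.3043 %


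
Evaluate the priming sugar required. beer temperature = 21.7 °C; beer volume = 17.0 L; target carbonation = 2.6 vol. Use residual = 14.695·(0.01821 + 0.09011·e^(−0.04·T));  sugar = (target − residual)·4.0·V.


residual = 14.695·(0.01821 + 0.09011·e^(−0.04·21.7)) = 0.8235
sugar = (2.6 − 0.8235)·4.0·17.0

120.8042 g


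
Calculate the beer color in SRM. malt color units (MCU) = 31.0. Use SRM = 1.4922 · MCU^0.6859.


SRM = 1.4922 · 31.0^0.6859

15.7308 SRM


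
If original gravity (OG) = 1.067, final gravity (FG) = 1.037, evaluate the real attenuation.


AA = (OG−FG)/(OG−1)·100;  RA = AA·0.8192
AA = (1.067 − 1.037)/(1.067 − 1)·100 = 44.7761
RA = 44.7761·0.8192

36.6806 %


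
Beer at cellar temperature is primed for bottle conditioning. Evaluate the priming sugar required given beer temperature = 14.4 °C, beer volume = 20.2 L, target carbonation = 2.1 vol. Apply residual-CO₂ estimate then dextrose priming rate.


residual = 14.695·(0.01821 + 0.09011·e^(−0.04·T));  sugar = (target − residual)·4.0·V
residual = 14.695·(0.01821 + 0.09011·e^(−0.04·14.4)) = 1.0120
sugar = (2.1 − 1.0120)·4.0·20.2

87.9131 g


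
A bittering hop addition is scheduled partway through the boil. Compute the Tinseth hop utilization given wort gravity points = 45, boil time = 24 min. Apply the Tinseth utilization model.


U = 1.65·0.000125^(GP/1000) · (1 − e^(−0.04·t))/4.15
bigness = 1.65·0.000125^(45/1000) = 1.1011
boil_factor = (1 − e^(−0.04·24))/4.15 = 0.1487
U = 1.1011 · 0.1487

0.1637


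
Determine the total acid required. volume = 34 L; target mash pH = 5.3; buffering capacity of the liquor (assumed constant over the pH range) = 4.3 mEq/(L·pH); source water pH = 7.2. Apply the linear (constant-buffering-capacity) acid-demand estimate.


acid = buffering capacity · (pH_source − pH_target) · V
acid = 4.3 · (7.2 − 5.3) · 34

277.7800 mEq


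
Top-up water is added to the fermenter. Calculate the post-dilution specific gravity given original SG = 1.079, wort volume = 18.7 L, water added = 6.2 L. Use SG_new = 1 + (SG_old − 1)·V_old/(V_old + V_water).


pts = (1.079 − 1)·1000·18.7/(18.7 + 6.2) = 59.3293
SG_new = 1 + 59.3293/1000

1.0593


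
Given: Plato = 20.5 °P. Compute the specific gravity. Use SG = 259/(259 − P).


SG = 259/(259 − 20.5)

1.0860


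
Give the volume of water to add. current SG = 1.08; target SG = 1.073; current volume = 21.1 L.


V_water = V·((SG_curr − 1)/(SG_target − 1) − 1)
V_water = 21.1·((1.08 − 1)/(1.073 − 1) − 1)

2.0233 L


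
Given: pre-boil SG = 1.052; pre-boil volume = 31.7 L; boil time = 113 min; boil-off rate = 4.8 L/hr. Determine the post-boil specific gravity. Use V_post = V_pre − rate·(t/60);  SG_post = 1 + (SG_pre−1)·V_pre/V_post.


V_post = 31.7 − 4.8·(113/60) = 22.6600
SG_post = 1 + (1.052 − 1)·31.7/22.6600

1.0727


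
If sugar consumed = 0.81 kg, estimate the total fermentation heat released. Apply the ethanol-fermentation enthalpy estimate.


Q = m_sugar · 590 kJ/kg
Q = 0.81 · 590

477.9000 kJ


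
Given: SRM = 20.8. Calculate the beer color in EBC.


EBC = SRM · 1.97
EBC = 20.8 · 1.97

40.9760 EBC


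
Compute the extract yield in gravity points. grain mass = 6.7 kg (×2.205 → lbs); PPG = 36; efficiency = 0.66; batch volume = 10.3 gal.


points = lbs × PPG × eff / vol
lbs = 6.7 × 2.205 = 14.7735
points = 14.7735 × 36 × 0.66 / 10.3

34.0795 points


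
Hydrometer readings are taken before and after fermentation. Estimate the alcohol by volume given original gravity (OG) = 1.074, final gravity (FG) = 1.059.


ABV = (OG − FG) · 131.25
ABV = (1.074 − 1.059) · 131.25

1.9688 % ABV


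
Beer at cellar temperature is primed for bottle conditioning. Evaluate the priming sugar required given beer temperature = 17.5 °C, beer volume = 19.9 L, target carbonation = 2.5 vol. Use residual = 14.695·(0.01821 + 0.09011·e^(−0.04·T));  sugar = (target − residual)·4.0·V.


residual = 14.695·(0.01821 + 0.09011·e^(−0.04·17.5)) = 0.9252
sugar = (2.5 − 0.9252)·4.0·19.9

125.3575 g


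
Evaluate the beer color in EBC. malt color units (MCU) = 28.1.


SRM = 1.4922·MCU^0.6859;  EBC = SRM·1.97
SRM = 1.4922·28.1^0.6859 = 14.7060
EBC = 14.7060·1.97

28.9708 EBC


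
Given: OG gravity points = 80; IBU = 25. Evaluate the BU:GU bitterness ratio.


BU:GU = IBU / OG_points
BU:GU = 25 / 80

0.3125


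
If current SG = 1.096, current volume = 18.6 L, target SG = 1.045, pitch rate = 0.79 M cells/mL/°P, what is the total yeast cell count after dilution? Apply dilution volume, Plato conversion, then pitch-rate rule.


V_w = V·((SG_c−1)/(SG_t−1)−1);  °P = 259 − 259/SG_t;  cells = rate·(V+V_w)·°P
V_w = 18.6·((1.096−1)/(1.045−1)−1) = 21.0800
V_final = 18.6 + 21.0800 = 39.6800
°P = 259 − 259/1.045 = 11.1531
cells = 0.79·39.6800·11.1531

349.6188 billion cells


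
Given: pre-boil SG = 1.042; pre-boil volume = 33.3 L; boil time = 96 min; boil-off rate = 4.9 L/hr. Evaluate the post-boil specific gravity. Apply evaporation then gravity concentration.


V_post = V_pre − rate·(t/60);  SG_post = 1 + (SG_pre−1)·V_pre/V_post
V_post = 33.3 − 4.9·(96/60) = 25.4600
SG_post = 1 + (1.042 − 1)·33.3/25.4600

1.0549


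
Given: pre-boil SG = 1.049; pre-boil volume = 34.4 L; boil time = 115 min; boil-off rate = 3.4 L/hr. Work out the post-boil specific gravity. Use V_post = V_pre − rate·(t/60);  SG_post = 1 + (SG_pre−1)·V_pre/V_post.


V_post = 34.4 − 3.4·(115/60) = 27.8833
SG_post = 1 + (1.049 − 1)·34.4/27.8833

1.0605


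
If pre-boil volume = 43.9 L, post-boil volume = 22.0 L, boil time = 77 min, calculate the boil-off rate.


rate = (V_pre − V_post) / (t_min/60)
rate = (43.9 − 22.0) / (77/60)

17.0649 L/hr


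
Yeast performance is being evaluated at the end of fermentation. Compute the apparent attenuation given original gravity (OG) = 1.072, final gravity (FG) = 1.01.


AA = (OG − FG)/(OG − 1) · 100
AA = (1.072 − 1.01)/(1.072 − 1) · 100

86.1111 %


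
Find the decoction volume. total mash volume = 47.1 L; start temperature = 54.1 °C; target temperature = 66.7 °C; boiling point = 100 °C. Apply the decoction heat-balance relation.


V_dec = V_total·(T_target − T_start)/(T_boil − T_start)
V_dec = 47.1·(66.7 − 54.1)/(100 − 54.1)

12.9294 L


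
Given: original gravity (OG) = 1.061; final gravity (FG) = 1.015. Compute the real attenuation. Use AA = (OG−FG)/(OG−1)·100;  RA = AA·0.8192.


AA = (1.061 − 1.015)/(1.061 − 1)·100 = 75.4098
RA = 75.4098·0.8192

61.7757 %


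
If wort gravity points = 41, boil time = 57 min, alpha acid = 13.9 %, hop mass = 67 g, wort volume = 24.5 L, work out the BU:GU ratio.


U = 1.65·0.000125^(GP/1000)·(1−e^(−0.04t))/4.15;  IBU = (α/100)·m·U·1000/V;  BU:GU = IBU/GP
U = 1.65·0.000125^(41/1000)·(1−e^(−0.04·57))/4.15 = 0.2469
IBU = (13.9/100)·67·0.2469·1000/24.5 = 93.8581
BU:GU = 93.8581/41

2.2892


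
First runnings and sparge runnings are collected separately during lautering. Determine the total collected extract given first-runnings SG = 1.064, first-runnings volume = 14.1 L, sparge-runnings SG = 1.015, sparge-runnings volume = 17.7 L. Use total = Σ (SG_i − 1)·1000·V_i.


first = (1.064 − 1)·1000·14.1 = 902.4000
sparge = (1.015 − 1)·1000·17.7 = 265.5000
total = 902.4000 + 265.5000

1167.9000 gravity·L


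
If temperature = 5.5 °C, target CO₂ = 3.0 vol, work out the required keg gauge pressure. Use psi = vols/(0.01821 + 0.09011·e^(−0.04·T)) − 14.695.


psi = 3.0/(0.01821 + 0.09011·e^(−0.04·5.5)) − 14.695

18.4450 psi


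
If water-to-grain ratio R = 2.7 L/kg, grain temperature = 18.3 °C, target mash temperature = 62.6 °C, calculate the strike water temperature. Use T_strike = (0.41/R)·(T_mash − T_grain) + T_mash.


T_strike = (0.41/2.7)·(62.6 − 18.3) + 62.6

69.3270 °C


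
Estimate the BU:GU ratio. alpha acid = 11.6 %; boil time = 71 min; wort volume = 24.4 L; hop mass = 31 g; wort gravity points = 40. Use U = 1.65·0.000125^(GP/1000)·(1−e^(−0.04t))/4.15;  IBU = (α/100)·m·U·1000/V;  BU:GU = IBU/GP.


U = 1.65·0.000125^(40/1000)·(1−e^(−0.04·71))/4.15 = 0.2613
IBU = (11.6/100)·31·0.2613·1000/24.4 = 38.5121
BU:GU = 38.5121/40

0.9628


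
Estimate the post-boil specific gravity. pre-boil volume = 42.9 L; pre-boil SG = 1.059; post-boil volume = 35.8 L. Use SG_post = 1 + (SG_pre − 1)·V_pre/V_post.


pts_pre = (1.059 − 1)·1000 = 59.0000
pts_post = 59.0000·42.9/35.8 = 70.7011
SG_post = 1 + 70.7011/1000

1.0707


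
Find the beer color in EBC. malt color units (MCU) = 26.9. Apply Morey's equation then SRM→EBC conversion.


SRM = 1.4922·MCU^0.6859;  EBC = SRM·1.97
SRM = 1.4922·26.9^0.6859 = 14.2723
EBC = 14.2723·1.97

28.1164 EBC


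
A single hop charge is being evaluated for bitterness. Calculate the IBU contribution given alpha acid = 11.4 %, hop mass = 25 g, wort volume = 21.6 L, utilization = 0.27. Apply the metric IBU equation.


IBU = (α/100)·mass·U·1000 / V
IBU = (11.4/100)·25·0.27·1000 / 21.6

35.6250 IBU


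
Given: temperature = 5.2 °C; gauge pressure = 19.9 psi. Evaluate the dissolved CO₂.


vols = (P + 14.695)·(0.01821 + 0.09011·e^(−0.04·T))
vols = (19.9 + 14.695)·(0.01821 + 0.09011·e^(−0.04·5.2))

3.1619 volumes


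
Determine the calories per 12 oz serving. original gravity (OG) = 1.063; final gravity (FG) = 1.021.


ABW = (OG−FG)·131.25·0.79/FG;  °P = 259 − 259/SG (for OG→OE and FG→AE);  RE = 0.1808·OE + 0.8192·AE;  Cal = (6.9·ABW + 4·(RE−0.1))·FG·3.55
ABW = (1.063 − 1.021)·131.25·0.79/1.021 = 4.2653
OE = 259 − 259/1.063 = 15.3500 °P
AE = 259 − 259/1.021 = 5.3271 °P
RE = 0.1808·15.3500 + 0.8192·5.3271 = 7.1393 °P
Cal = (6.9·4.2653 + 4·(7.1393−0.1))·1.021·3.55

208.7292 kcal


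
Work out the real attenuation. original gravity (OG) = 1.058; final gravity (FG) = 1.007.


AA = (OG−FG)/(OG−1)·100;  RA = AA·0.8192
AA = (1.058 − 1.007)/(1.058 − 1)·100 = 87.9310
RA = 87.9310·0.8192

72.0331 %


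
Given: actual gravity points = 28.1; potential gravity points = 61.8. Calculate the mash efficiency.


efficiency = actual / potential × 100
efficiency = 28.1 / 61.8 × 100

45.4693 %


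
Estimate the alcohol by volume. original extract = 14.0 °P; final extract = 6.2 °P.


SG = 259/(259 − P);  ABV = (OG − FG)·131.25
OG = 259/(259 − 14.0) = 1.0571
FG = 259/(259 − 6.2) = 1.0245
ABV = (1.0571 − 1.0245)·131.25

4.2811 % ABV


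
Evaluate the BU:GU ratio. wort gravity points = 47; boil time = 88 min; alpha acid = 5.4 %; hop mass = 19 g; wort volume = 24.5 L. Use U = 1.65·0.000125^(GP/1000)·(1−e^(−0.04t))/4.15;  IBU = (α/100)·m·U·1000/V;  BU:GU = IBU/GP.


U = 1.65·0.000125^(47/1000)·(1−e^(−0.04·88))/4.15 = 0.2529
IBU = (5.4/100)·19·0.2529·1000/24.5 = 10.5907
BU:GU = 10.5907/47

0.2253


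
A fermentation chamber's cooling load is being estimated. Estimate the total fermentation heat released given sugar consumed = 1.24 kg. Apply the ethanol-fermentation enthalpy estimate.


Q = m_sugar · 590 kJ/kg
Q = 1.24 · 590

731.6000 kJ


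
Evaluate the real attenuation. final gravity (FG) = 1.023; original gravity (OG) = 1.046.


AA = (OG−FG)/(OG−1)·100;  RA = AA·0.8192
AA = (1.046 − 1.023)/(1.046 − 1)·100 = 50.0000
RA = 50.0000·0.8192

40.9600 %


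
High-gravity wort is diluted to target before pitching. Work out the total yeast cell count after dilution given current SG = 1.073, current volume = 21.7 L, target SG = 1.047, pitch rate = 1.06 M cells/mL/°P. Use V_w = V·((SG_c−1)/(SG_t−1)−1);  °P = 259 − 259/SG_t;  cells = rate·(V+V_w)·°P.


V_w = 21.7·((1.073−1)/(1.047−1)−1) = 12.0043
V_final = 21.7 + 12.0043 = 33.7043
°P = 259 − 259/1.047 = 11.6266
cells = 1.06·33.7043·11.6266

415.3761 billion cells


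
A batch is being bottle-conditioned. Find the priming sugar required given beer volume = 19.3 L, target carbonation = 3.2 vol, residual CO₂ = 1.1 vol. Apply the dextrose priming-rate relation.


sugar = (target − residual)·4.0·V
sugar = (3.2 − 1.1)·4.0·19.3

162.1200 g


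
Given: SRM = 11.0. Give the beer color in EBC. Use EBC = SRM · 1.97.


EBC = 11.0 · 1.97

21.6700 EBC


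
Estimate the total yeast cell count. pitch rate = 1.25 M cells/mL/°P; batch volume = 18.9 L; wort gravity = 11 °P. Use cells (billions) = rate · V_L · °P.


cells = 1.25 · 18.9 · 11

259.8750 billion cells


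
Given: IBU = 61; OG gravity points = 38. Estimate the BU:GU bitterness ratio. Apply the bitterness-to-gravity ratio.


BU:GU = IBU / OG_points
BU:GU = 61 / 38

1.6053


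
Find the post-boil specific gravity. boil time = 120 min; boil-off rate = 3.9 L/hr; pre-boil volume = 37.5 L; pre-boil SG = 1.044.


V_post = V_pre − rate·(t/60);  SG_post = 1 + (SG_pre−1)·V_pre/V_post
V_post = 37.5 − 3.9·(120/60) = 29.7000
SG_post = 1 + (1.044 − 1)·37.5/29.7000

1.0556


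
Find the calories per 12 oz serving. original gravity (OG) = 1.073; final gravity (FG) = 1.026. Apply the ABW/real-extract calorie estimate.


ABW = (OG−FG)·131.25·0.79/FG;  °P = 259 − 259/SG (for OG→OE and FG→AE);  RE = 0.1808·OE + 0.8192·AE;  Cal = (6.9·ABW + 4·(RE−0.1))·FG·3.55
ABW = (1.073 − 1.026)·131.25·0.79/1.026 = 4.7498
OE = 259 − 259/1.073 = 17.6207 °P
AE = 259 − 259/1.026 = 6.5634 °P
RE = 0.1808·17.6207 + 0.8192·6.5634 = 8.5625 °P
Cal = (6.9·4.7498 + 4·(8.5625−0.1))·1.026·3.55

242.6639 kcal


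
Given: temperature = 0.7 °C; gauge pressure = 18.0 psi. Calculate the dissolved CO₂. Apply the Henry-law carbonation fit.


vols = (P + 14.695)·(0.01821 + 0.09011·e^(−0.04·T))
vols = (18.0 + 14.695)·(0.01821 + 0.09011·e^(−0.04·0.7))

3.4602 volumes


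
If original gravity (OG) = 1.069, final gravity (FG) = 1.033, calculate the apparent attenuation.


AA = (OG − FG)/(OG − 1) · 100
AA = (1.069 − 1.033)/(1.069 − 1) · 100

52.1739 %


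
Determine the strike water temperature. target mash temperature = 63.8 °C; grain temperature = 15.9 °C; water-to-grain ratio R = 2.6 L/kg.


T_strike = (0.41/R)·(T_mash − T_grain) + T_mash
T_strike = (0.41/2.6)·(63.8 − 15.9) + 63.8

71.3535 °C


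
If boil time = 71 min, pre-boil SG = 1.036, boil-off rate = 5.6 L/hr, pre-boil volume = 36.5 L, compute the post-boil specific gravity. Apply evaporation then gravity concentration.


V_post = V_pre − rate·(t/60);  SG_post = 1 + (SG_pre−1)·V_pre/V_post
V_post = 36.5 − 5.6·(71/60) = 29.8733
SG_post = 1 + (1.036 − 1)·36.5/29.8733

1.0440


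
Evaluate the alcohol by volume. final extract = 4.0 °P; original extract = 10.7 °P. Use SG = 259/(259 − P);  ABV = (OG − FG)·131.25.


OG = 259/(259 − 10.7) = 1.0431
FG = 259/(259 − 4.0) = 1.0157
ABV = (1.0431 − 1.0157)·131.25

3.5971 % ABV


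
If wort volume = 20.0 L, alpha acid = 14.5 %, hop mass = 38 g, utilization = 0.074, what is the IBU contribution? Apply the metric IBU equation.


IBU = (α/100)·mass·U·1000 / V
IBU = (14.5/100)·38·0.074·1000 / 20.0

20.3870 IBU


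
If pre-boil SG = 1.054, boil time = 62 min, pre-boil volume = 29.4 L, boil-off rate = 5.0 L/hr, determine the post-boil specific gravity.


V_post = V_pre − rate·(t/60);  SG_post = 1 + (SG_pre−1)·V_pre/V_post
V_post = 29.4 − 5.0·(62/60) = 24.2333
SG_post = 1 + (1.054 − 1)·29.4/24.2333

1.0655


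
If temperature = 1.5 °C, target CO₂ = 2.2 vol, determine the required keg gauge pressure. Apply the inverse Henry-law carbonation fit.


psi = vols/(0.01821 + 0.09011·e^(−0.04·T)) − 14.695
psi = 2.2/(0.01821 + 0.09011·e^(−0.04·1.5)) − 14.695

6.6492 psi


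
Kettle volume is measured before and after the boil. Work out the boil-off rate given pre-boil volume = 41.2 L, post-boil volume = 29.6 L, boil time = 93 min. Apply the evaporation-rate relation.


rate = (V_pre − V_post) / (t_min/60)
rate = (41.2 − 29.6) / (93/60)

7.4839 L/hr


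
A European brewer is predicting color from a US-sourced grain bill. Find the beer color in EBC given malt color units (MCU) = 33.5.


SRM = 1.4922·MCU^0.6859;  EBC = SRM·1.97
SRM = 1.4922·33.5^0.6859 = 16.5903
EBC = 16.5903·1.97

32.6830 EBC


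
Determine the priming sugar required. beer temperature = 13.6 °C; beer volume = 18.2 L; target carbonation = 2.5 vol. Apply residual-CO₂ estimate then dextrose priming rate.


residual = 14.695·(0.01821 + 0.09011·e^(−0.04·T));  sugar = (target − residual)·4.0·V
residual = 14.695·(0.01821 + 0.09011·e^(−0.04·13.6)) = 1.0362
sugar = (2.5 − 1.0362)·4.0·18.2

106.5667 g


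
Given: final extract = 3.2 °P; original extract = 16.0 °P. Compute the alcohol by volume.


SG = 259/(259 − P);  ABV = (OG − FG)·131.25
OG = 259/(259 − 16.0) = 1.0658
FG = 259/(259 − 3.2) = 1.0125
ABV = (1.0658 − 1.0125)·131.25

7.0001 % ABV


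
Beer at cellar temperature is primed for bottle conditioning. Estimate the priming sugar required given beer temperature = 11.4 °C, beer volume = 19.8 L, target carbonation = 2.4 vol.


residual = 14.695·(0.01821 + 0.09011·e^(−0.04·T));  sugar = (target − residual)·4.0·V
residual = 14.695·(0.01821 + 0.09011·e^(−0.04·11.4)) = 1.1069
sugar = (2.4 − 1.1069)·4.0·19.8

102.4158 g


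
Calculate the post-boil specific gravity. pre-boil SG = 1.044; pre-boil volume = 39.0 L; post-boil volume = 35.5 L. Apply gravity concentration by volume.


SG_post = 1 + (SG_pre − 1)·V_pre/V_post
pts_pre = (1.044 − 1)·1000 = 44.0000
pts_post = 44.0000·39.0/35.5 = 48.3380
SG_post = 1 + 48.3380/1000

1.0483


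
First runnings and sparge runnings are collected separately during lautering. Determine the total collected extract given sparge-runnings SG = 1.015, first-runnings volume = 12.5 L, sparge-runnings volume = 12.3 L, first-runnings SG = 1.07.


total = Σ (SG_i − 1)·1000·V_i
first = (1.07 − 1)·1000·12.5 = 875.0000
sparge = (1.015 − 1)·1000·12.3 = 184.5000
total = 875.0000 + 184.5000

1059.5000 gravity·L


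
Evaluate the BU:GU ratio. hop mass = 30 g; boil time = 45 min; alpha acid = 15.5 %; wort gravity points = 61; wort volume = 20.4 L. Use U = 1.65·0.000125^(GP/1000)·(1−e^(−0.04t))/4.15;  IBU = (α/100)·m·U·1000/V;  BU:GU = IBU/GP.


U = 1.65·0.000125^(61/1000)·(1−e^(−0.04·45))/4.15 = 0.1918
IBU = (15.5/100)·30·0.1918·1000/20.4 = 43.7221
BU:GU = 43.7221/61

0.7168


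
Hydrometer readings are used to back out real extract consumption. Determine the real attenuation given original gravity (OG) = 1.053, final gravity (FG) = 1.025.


AA = (OG−FG)/(OG−1)·100;  RA = AA·0.8192
AA = (1.053 − 1.025)/(1.053 − 1)·100 = 52.8302
RA = 52.8302·0.8192

43.2785 %


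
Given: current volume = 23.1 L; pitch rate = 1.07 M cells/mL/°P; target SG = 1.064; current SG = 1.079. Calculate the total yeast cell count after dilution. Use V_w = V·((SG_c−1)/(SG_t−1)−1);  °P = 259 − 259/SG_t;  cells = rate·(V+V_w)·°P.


V_w = 23.1·((1.079−1)/(1.064−1)−1) = 5.4141
V_final = 23.1 + 5.4141 = 28.5141
°P = 259 − 259/1.064 = 15.5789
cells = 1.07·28.5141·15.5789

475.3144 billion cells


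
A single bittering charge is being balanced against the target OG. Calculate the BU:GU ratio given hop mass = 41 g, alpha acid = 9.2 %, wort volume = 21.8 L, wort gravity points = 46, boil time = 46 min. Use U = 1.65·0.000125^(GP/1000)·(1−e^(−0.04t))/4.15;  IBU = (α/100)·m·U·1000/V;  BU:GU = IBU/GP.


U = 1.65·0.000125^(46/1000)·(1−e^(−0.04·46))/4.15 = 0.2212
IBU = (9.2/100)·41·0.2212·1000/21.8 = 38.2736
BU:GU = 38.2736/46

0.8320


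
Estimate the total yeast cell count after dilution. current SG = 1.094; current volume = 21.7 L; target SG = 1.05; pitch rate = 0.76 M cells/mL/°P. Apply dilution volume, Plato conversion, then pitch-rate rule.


V_w = V·((SG_c−1)/(SG_t−1)−1);  °P = 259 − 259/SG_t;  cells = rate·(V+V_w)·°P
V_w = 21.7·((1.094−1)/(1.05−1)−1) = 19.0960
V_final = 21.7 + 19.0960 = 40.7960
°P = 259 − 259/1.05 = 12.3333
cells = 0.76·40.7960·12.3333

382.3945 billion cells


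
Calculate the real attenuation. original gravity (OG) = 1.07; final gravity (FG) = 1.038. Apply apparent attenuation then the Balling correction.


AA = (OG−FG)/(OG−1)·100;  RA = AA·0.8192
AA = (1.07 − 1.038)/(1.07 − 1)·100 = 45.7143
RA = 45.7143·0.8192

37.4491 %


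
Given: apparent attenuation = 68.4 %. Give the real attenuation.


RA = AA · 0.8192
RA = 68.4 · 0.8192

56.0333 %


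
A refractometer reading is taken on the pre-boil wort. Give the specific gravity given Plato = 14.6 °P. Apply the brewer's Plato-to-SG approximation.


SG = 259/(259 − P)
SG = 259/(259 − 14.6)

1.0597


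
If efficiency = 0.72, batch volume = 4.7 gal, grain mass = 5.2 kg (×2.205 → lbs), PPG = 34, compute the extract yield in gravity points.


points = lbs × PPG × eff / vol
lbs = 5.2 × 2.205 = 11.4660
points = 11.4660 × 34 × 0.72 / 4.7

59.7208 points


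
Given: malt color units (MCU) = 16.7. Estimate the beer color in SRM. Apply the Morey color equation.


SRM = 1.4922 · MCU^0.6859
SRM = 1.4922 · 16.7^0.6859

10.2917 SRM


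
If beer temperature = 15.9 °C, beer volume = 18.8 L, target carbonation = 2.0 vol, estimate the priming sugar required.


residual = 14.695·(0.01821 + 0.09011·e^(−0.04·T));  sugar = (target − residual)·4.0·V
residual = 14.695·(0.01821 + 0.09011·e^(−0.04·15.9)) = 0.9686
sugar = (2.0 − 0.9686)·4.0·18.8

77.5600 g


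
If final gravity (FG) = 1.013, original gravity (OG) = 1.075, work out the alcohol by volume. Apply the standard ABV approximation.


ABV = (OG − FG) · 131.25
ABV = (1.075 − 1.013) · 131.25

8.1375 % ABV


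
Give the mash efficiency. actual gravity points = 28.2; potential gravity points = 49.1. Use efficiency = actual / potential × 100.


efficiency = 28.2 / 49.1 × 100

57.4338 %


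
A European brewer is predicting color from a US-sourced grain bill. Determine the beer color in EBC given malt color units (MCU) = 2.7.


SRM = 1.4922·MCU^0.6859;  EBC = SRM·1.97
SRM = 1.4922·2.7^0.6859 = 2.9492
EBC = 2.9492·1.97

5.8099 EBC


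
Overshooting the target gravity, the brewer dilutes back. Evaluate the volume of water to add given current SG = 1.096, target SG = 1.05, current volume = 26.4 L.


V_water = V·((SG_curr − 1)/(SG_target − 1) − 1)
V_water = 26.4·((1.096 − 1)/(1.05 − 1) − 1)

24.2880 L


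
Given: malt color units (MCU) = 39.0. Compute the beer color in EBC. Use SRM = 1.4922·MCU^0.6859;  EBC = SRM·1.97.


SRM = 1.4922·39.0^0.6859 = 18.4136
EBC = 18.4136·1.97

36.2748 EBC


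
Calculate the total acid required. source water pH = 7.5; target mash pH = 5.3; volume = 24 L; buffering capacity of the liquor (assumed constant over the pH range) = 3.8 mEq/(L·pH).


acid = buffering capacity · (pH_source − pH_target) · V
acid = 3.8 · (7.5 − 5.3) · 24

200.6400 mEq


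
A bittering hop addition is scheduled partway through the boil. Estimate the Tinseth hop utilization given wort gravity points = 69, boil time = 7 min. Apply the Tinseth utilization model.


U = 1.65·0.000125^(GP/1000) · (1 − e^(−0.04·t))/4.15
bigness = 1.65·0.000125^(69/1000) = 0.8875
boil_factor = (1 − e^(−0.04·7))/4.15 = 0.0588
U = 0.8875 · 0.0588

0.0522


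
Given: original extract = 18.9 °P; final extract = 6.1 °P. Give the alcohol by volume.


SG = 259/(259 − P);  ABV = (OG − FG)·131.25
OG = 259/(259 − 18.9) = 1.0787
FG = 259/(259 − 6.1) = 1.0241
ABV = (1.0787 − 1.0241)·131.25

7.1659 % ABV


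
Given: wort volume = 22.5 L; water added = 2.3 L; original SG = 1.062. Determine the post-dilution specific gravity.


SG_new = 1 + (SG_old − 1)·V_old/(V_old + V_water)
pts = (1.062 − 1)·1000·22.5/(22.5 + 2.3) = 56.2500
SG_new = 1 + 56.2500/1000

1.0563


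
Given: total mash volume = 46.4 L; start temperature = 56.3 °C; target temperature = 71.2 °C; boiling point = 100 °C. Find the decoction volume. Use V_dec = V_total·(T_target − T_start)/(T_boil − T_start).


V_dec = 46.4·(71.2 − 56.3)/(100 − 56.3)

15.8206 L


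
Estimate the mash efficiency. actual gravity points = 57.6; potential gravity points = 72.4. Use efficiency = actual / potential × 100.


efficiency = 57.6 / 72.4 × 100

79.5580 %


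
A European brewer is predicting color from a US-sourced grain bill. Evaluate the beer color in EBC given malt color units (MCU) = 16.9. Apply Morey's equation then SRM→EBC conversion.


SRM = 1.4922·MCU^0.6859;  EBC = SRM·1.97
SRM = 1.4922·16.9^0.6859 = 10.3761
EBC = 10.3761·1.97

20.4409 EBC


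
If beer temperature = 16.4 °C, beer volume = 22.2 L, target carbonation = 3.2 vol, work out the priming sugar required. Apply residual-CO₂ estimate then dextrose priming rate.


residual = 14.695·(0.01821 + 0.09011·e^(−0.04·T));  sugar = (target − residual)·4.0·V
residual = 14.695·(0.01821 + 0.09011·e^(−0.04·16.4)) = 0.9547
sugar = (3.2 − 0.9547)·4.0·22.2

199.3794 g


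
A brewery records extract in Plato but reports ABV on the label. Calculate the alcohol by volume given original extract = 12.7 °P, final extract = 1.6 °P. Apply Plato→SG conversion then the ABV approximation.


SG = 259/(259 − P);  ABV = (OG − FG)·131.25
OG = 259/(259 − 12.7) = 1.0516
FG = 259/(259 − 1.6) = 1.0062
ABV = (1.0516 − 1.0062)·131.25

5.9518 % ABV


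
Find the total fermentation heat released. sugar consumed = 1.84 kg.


Q = m_sugar · 590 kJ/kg
Q = 1.84 · 590

1085.6000 kJ


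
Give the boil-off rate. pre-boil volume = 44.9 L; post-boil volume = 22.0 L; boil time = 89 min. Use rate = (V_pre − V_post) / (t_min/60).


rate = (44.9 − 22.0) / (89/60)

15.4382 L/hr


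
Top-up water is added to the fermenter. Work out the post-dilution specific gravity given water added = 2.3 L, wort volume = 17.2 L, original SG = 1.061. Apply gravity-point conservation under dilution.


SG_new = 1 + (SG_old − 1)·V_old/(V_old + V_water)
pts = (1.061 − 1)·1000·17.2/(17.2 + 2.3) = 53.8051
SG_new = 1 + 53.8051/1000

1.0538


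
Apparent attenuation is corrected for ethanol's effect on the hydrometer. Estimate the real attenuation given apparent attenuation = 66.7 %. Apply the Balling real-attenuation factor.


RA = AA · 0.8192
RA = 66.7 · 0.8192

54.6406 %


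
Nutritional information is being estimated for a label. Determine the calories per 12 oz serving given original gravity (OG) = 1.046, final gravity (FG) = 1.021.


ABW = (OG−FG)·131.25·0.79/FG;  °P = 259 − 259/SG (for OG→OE and FG→AE);  RE = 0.1808·OE + 0.8192·AE;  Cal = (6.9·ABW + 4·(RE−0.1))·FG·3.55
ABW = (1.046 − 1.021)·131.25·0.79/1.021 = 2.5389
OE = 259 − 259/1.046 = 11.3901 °P
AE = 259 − 259/1.021 = 5.3271 °P
RE = 0.1808·11.3901 + 0.8192·5.3271 = 6.4233 °P
Cal = (6.9·2.5389 + 4·(6.4233−0.1))·1.021·3.55

155.1722 kcal


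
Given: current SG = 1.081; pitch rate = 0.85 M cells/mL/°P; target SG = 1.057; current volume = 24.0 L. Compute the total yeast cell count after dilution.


V_w = V·((SG_c−1)/(SG_t−1)−1);  °P = 259 − 259/SG_t;  cells = rate·(V+V_w)·°P
V_w = 24.0·((1.081−1)/(1.057−1)−1) = 10.1053
V_final = 24.0 + 10.1053 = 34.1053
°P = 259 − 259/1.057 = 13.9669
cells = 0.85·34.1053·13.9669

404.8927 billion cells


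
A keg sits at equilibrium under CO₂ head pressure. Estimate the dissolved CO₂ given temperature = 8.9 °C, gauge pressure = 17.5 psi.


vols = (P + 14.695)·(0.01821 + 0.09011·e^(−0.04·T))
vols = (17.5 + 14.695)·(0.01821 + 0.09011·e^(−0.04·8.9))

2.6184 volumes


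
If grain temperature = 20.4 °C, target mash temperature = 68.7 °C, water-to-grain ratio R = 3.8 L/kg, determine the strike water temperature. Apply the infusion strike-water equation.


T_strike = (0.41/R)·(T_mash − T_grain) + T_mash
T_strike = (0.41/3.8)·(68.7 − 20.4) + 68.7

73.9113 °C


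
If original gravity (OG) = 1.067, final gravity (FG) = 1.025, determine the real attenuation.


AA = (OG−FG)/(OG−1)·100;  RA = AA·0.8192
AA = (1.067 − 1.025)/(1.067 − 1)·100 = 62.6866
RA = 62.6866·0.8192

51.3528 %


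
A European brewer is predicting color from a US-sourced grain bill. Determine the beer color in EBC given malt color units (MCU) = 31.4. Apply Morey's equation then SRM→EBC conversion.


SRM = 1.4922·MCU^0.6859;  EBC = SRM·1.97
SRM = 1.4922·31.4^0.6859 = 15.8698
EBC = 15.8698·1.97

31.2635 EBC


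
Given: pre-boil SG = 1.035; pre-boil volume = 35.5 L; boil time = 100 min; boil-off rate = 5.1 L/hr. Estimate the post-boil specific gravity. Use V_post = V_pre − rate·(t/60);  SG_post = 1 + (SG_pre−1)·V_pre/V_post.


V_post = 35.5 − 5.1·(100/60) = 27.0000
SG_post = 1 + (1.035 − 1)·35.5/27.0000

1.0460


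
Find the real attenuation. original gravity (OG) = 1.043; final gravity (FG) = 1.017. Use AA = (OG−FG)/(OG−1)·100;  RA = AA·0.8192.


AA = (1.043 − 1.017)/(1.043 − 1)·100 = 60.4651
RA = 60.4651·0.8192

49.5330 %


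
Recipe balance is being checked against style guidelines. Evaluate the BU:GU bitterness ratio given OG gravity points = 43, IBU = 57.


BU:GU = IBU / OG_points
BU:GU = 57 / 43

1.3256


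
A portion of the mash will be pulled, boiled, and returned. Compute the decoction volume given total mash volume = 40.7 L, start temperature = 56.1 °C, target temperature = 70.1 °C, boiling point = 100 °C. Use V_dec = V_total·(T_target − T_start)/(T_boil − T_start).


V_dec = 40.7·(70.1 − 56.1)/(100 − 56.1)

12.9795 L


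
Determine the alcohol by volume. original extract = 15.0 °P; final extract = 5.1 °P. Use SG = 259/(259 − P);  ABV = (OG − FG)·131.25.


OG = 259/(259 − 15.0) = 1.0615
FG = 259/(259 − 5.1) = 1.0201
ABV = (1.0615 − 1.0201)·131.25

5.4323 % ABV


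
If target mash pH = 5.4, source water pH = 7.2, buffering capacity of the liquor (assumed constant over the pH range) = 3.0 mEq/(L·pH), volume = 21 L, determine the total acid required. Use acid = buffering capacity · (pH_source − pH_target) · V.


acid = 3.0 · (7.2 − 5.4) · 21

113.4000 mEq


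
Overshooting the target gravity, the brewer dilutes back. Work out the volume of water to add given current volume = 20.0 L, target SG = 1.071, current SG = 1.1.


V_water = V·((SG_curr − 1)/(SG_target − 1) − 1)
V_water = 20.0·((1.1 − 1)/(1.071 − 1) − 1)

8.1690 L


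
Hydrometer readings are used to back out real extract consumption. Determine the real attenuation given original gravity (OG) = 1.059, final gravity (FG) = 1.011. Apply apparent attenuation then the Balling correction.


AA = (OG−FG)/(OG−1)·100;  RA = AA·0.8192
AA = (1.059 − 1.011)/(1.059 − 1)·100 = 81.3559
RA = 81.3559·0.8192

66.6468 %


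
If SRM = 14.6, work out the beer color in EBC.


EBC = SRM · 1.97
EBC = 14.6 · 1.97

28.7620 EBC


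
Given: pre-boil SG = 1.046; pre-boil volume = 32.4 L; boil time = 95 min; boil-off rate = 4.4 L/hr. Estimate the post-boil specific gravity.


V_post = V_pre − rate·(t/60);  SG_post = 1 + (SG_pre−1)·V_pre/V_post
V_post = 32.4 − 4.4·(95/60) = 25.4333
SG_post = 1 + (1.046 − 1)·32.4/25.4333

1.0586


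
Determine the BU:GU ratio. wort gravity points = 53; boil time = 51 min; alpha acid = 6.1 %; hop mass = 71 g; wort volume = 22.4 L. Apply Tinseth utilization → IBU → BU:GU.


U = 1.65·0.000125^(GP/1000)·(1−e^(−0.04t))/4.15;  IBU = (α/100)·m·U·1000/V;  BU:GU = IBU/GP
U = 1.65·0.000125^(53/1000)·(1−e^(−0.04·51))/4.15 = 0.2148
IBU = (6.1/100)·71·0.2148·1000/22.4 = 41.5353
BU:GU = 41.5353/53

0.7837


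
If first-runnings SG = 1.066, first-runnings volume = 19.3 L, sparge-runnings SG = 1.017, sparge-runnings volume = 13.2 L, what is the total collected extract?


total = Σ (SG_i − 1)·1000·V_i
first = (1.066 − 1)·1000·19.3 = 1273.8000
sparge = (1.017 − 1)·1000·13.2 = 224.4000
total = 1273.8000 + 224.4000

1498.2000 gravity·L


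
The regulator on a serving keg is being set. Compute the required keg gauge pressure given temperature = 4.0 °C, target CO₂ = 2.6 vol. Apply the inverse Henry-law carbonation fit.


psi = vols/(0.01821 + 0.09011·e^(−0.04·T)) − 14.695
psi = 2.6/(0.01821 + 0.09011·e^(−0.04·4.0)) − 14.695

12.6744 psi


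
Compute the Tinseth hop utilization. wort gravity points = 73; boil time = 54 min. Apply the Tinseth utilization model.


U = 1.65·0.000125^(GP/1000) · (1 − e^(−0.04·t))/4.15
bigness = 1.65·0.000125^(73/1000) = 0.8562
boil_factor = (1 − e^(−0.04·54))/4.15 = 0.2132
U = 0.8562 · 0.2132

0.1825


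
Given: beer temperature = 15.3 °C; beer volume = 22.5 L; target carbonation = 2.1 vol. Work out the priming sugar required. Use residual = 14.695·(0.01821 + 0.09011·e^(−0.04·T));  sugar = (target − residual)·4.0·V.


residual = 14.695·(0.01821 + 0.09011·e^(−0.04·15.3)) = 0.9856
sugar = (2.1 − 0.9856)·4.0·22.5

100.2919 g


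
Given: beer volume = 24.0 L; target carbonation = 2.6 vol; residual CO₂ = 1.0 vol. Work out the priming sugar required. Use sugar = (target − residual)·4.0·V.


sugar = (2.6 − 1.0)·4.0·24.0

153.6000 g


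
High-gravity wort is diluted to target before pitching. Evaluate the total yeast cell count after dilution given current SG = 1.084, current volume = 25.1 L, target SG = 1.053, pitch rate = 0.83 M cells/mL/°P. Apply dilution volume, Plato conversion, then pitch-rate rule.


V_w = V·((SG_c−1)/(SG_t−1)−1);  °P = 259 − 259/SG_t;  cells = rate·(V+V_w)·°P
V_w = 25.1·((1.084−1)/(1.053−1)−1) = 14.6811
V_final = 25.1 + 14.6811 = 39.7811
°P = 259 − 259/1.053 = 13.0361
cells = 0.83·39.7811·13.0361

430.4300 billion cells


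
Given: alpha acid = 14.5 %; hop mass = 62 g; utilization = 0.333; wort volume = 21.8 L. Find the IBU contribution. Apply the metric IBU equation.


IBU = (α/100)·mass·U·1000 / V
IBU = (14.5/100)·62·0.333·1000 / 21.8

137.3243 IBU


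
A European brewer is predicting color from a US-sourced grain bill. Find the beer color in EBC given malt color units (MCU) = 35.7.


SRM = 1.4922·MCU^0.6859;  EBC = SRM·1.97
SRM = 1.4922·35.7^0.6859 = 17.3301
EBC = 17.3301·1.97

34.1404 EBC


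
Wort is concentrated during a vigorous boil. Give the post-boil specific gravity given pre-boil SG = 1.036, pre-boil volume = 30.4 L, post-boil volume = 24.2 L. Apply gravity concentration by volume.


SG_post = 1 + (SG_pre − 1)·V_pre/V_post
pts_pre = (1.036 − 1)·1000 = 36.0000
pts_post = 36.0000·30.4/24.2 = 45.2231
SG_post = 1 + 45.2231/1000

1.0452


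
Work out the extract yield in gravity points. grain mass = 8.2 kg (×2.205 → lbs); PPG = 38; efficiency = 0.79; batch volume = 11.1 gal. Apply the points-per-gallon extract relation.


points = lbs × PPG × eff / vol
lbs = 8.2 × 2.205 = 18.0810
points = 18.0810 × 38 × 0.79 / 11.1

48.9001 points


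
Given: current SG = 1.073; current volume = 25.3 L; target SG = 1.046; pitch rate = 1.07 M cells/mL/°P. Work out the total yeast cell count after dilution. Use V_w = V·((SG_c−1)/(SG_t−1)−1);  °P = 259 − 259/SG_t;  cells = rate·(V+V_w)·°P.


V_w = 25.3·((1.073−1)/(1.046−1)−1) = 14.8500
V_final = 25.3 + 14.8500 = 40.1500
°P = 259 − 259/1.046 = 11.3901
cells = 1.07·40.1500·11.3901

489.3226 billion cells


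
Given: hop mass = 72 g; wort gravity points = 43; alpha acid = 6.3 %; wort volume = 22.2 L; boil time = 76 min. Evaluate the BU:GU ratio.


U = 1.65·0.000125^(GP/1000)·(1−e^(−0.04t))/4.15;  IBU = (α/100)·m·U·1000/V;  BU:GU = IBU/GP
U = 1.65·0.000125^(43/1000)·(1−e^(−0.04·76))/4.15 = 0.2572
IBU = (6.3/100)·72·0.2572·1000/22.2 = 52.5576
BU:GU = 52.5576/43

1.2223
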